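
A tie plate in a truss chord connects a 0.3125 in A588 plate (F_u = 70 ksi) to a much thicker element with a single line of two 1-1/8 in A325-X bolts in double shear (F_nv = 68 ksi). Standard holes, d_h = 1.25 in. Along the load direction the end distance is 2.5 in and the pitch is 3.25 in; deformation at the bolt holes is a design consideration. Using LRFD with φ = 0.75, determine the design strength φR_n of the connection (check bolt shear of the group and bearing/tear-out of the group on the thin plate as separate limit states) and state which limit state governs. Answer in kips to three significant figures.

76.3 kips (bearing governs)

Bolt shear: A_b = π·1.125²/4 = 0.994 in²; R_n = 68 × 0.994 × 2 × 2 = 270.4 kips → 0.75 × 270.4 = 203 kips.
Bearing (1.2 l_c t F_u ≤ 2.4 d t F_u): upper limit = 2.4·1.125·0.3125·70 = 59.06 kips.
  Edge l_c = 2.5 − 1.25/2 = 1.875 → r_n = 49.22 kips; interior l_c = 3.25 − 1.25 = 2 → r_n = 52.5 kips.
  R_n,bearing = 1·49.22 + 1·52.5 = 101.7 kips → 0.75 × 101.7 = 76.3 kips.
Bearing governs: 76.3 kips.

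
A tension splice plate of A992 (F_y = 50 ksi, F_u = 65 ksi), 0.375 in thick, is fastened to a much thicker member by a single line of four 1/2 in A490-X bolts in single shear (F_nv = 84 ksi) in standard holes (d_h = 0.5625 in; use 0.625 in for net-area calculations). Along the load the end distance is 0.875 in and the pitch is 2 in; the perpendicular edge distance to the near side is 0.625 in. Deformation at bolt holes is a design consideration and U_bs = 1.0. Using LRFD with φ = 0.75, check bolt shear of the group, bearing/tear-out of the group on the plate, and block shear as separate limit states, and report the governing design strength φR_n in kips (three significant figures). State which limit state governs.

49.5 kips (bolt shear governs)

Bolt shear: A_b = π·0.5²/4 = 0.1963 in²; R_n = 84 × 0.1963 × 4 × 1 = 65.97 kips → 0.75 × 65.97 = 49.5 kips.
Bearing: edge l_c = 0.5938, r_n = 17.37 kips; interior l_c = 1.438, r_n = 29.25 kips; R_n = 17.37 + 3·29.25 = 105.1 kips → 78.8 kips.
Block shear: A_gv = 2.578, A_nv = 1.758, A_nt = 0.1172 in²; R_n = min(0.6F_uA_nv, 0.6F_yA_gv) + U_bs·F_u·A_nt = 76.17 kips → 57.1 kips.
Bolt shear governs: 49.5 kips.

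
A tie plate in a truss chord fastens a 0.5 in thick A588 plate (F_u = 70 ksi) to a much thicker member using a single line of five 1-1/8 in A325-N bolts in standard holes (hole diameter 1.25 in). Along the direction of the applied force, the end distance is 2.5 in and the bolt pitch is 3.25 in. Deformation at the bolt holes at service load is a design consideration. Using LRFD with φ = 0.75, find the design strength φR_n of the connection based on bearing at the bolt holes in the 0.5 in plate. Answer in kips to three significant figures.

Per bolt r_n = 1.2 l_c t F_u ≤ 2.4 d t F_u; upper limit = 2.4 × 1.125 × 0.5 × 70 = 94.5 kips.
Edge bolt: l_c = 2.5 − 1.25/2 = 1.875 in → 1.2 × 1.875 × 0.5 × 70 = 78.75 → r_n = 78.75 kips.
Interior bolts: l_c = 3.25 − 1.25 = 2 in → 1.2 × 2 × 0.5 × 70 = 84 → r_n = 84 kips.
R_n = 1 × 78.75 + 4 × 84 = 414.8 kips.
Design strength φR_n = 0.75 × 414.8 = 311 kips.

311 kips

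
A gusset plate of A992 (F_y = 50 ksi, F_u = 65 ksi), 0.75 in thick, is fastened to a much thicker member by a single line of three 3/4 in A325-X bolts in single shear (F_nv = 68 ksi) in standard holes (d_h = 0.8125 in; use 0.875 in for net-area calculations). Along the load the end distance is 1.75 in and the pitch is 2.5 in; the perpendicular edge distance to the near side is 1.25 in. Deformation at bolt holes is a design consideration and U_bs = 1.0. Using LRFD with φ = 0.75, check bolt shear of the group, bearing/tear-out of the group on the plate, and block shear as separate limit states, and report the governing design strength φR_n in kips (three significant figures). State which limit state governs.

Bolt shear: A_b = π·0.75²/4 = 0.4418 in²; R_n = 68 × 0.4418 × 3 × 1 = 90.12 kips → 0.75 × 90.12 = 67.6 kips.
Bearing: edge l_c = 1.344, r_n = 78.61 kips; interior l_c = 1.688, r_n = 87.75 kips; R_n = 78.61 + 2·87.75 = 254.1 kips → 191 kips.
Block shear: A_gv = 5.062, A_nv = 3.422, A_nt = 0.6094 in²; R_n = min(0.6F_uA_nv, 0.6F_yA_gv) + U_bs·F_u·A_nt = 173.1 kips → 130 kips.
Bolt shear governs: 67.6 kips.

67.6 kips (bolt shear governs)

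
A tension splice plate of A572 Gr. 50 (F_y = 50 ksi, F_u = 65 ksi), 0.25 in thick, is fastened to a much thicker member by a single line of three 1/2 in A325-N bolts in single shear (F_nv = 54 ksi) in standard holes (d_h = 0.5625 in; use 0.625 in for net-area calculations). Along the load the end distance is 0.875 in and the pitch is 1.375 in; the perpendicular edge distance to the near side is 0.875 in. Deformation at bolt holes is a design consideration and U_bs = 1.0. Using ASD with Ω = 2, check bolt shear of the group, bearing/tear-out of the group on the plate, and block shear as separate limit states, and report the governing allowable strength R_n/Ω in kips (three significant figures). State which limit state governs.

Bolt shear: A_b = π·0.5²/4 = 0.1963 in²; R_n = 54 × 0.1963 × 3 × 1 = 31.81 kips → 31.81 / 2 = 15.9 kips.
Bearing: edge l_c = 0.5938, r_n = 11.58 kips; interior l_c = 0.8125, r_n = 15.84 kips; R_n = 11.58 + 2·15.84 = 43.27 kips → 21.6 kips.
Block shear: A_gv = 0.9062, A_nv = 0.5156, A_nt = 0.1406 in²; R_n = min(0.6F_uA_nv, 0.6F_yA_gv) + U_bs·F_u·A_nt = 29.25 kips → 14.6 kips.
Block shear governs: 14.6 kips.

14.6 kips (block shear governs)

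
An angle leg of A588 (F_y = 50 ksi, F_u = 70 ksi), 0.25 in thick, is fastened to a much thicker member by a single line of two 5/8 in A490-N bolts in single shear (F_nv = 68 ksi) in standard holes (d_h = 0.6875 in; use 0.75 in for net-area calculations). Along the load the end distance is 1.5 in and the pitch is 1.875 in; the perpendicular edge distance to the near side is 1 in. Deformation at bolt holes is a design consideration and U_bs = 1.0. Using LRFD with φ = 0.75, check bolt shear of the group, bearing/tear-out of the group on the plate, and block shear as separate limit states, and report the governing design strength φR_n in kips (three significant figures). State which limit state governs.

Bolt shear: A_b = π·0.625²/4 = 0.3068 in²; R_n = 68 × 0.3068 × 2 × 1 = 41.72 kips → 0.75 × 41.72 = 31.3 kips.
Bearing: edge l_c = 1.156, r_n = 24.28 kips; interior l_c = 1.188, r_n = 24.94 kips; R_n = 24.28 + 1·24.94 = 49.22 kips → 36.9 kips.
Block shear: A_gv = 0.8438, A_nv = 0.5625, A_nt = 0.1562 in²; R_n = min(0.6F_uA_nv, 0.6F_yA_gv) + U_bs·F_u·A_nt = 34.56 kips → 25.9 kips.
Block shear governs: 25.9 kips.

25.9 kips (block shear governs)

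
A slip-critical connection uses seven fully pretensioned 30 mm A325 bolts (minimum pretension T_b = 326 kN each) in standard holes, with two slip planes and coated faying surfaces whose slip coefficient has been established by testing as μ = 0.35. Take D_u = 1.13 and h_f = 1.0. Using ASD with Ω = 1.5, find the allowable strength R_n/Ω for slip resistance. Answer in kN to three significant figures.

R_n = μ · D_u · h_f · T_b · n_s · n_b = 0.35 × 1.13 × 1.0 × 326 × 2 × 7 = 1805 kN.
Allowable strength R_n/Ω = 1805 / 1.5 = 1200 kN.

1200 kN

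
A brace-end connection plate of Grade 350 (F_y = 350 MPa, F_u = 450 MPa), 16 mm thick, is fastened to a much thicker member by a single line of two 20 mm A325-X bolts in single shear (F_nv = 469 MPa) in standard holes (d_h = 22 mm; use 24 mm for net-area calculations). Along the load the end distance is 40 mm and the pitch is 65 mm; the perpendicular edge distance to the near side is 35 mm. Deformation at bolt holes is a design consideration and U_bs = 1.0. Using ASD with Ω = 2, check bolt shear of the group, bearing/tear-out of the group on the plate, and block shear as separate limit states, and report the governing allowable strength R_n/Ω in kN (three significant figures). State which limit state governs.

147 kN (bolt shear governs)

Bolt shear: A_b = π·20²/4 = 314.2 mm²; R_n = 469 × 314.2 × 2 × 1 / 1000 = 294.7 kN → 294.7 / 2 = 147 kN.
Bearing: edge l_c = 29, r_n = 250.6 kN; interior l_c = 43, r_n = 345.6 kN; R_n = 250.6 + 1·345.6 = 596.2 kN → 298 kN.
Block shear: A_gv = 1680, A_nv = 1104, A_nt = 368 mm²; R_n = min(0.6F_uA_nv, 0.6F_yA_gv) + U_bs·F_u·A_nt = 463.7 kN → 232 kN.
Bolt shear governs: 147 kN.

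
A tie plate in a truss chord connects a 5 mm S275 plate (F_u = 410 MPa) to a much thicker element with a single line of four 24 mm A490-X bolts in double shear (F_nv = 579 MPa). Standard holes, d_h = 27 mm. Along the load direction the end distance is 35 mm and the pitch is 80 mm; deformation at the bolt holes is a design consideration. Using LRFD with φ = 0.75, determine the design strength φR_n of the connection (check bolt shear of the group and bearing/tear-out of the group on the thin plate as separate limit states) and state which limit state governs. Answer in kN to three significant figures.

Bolt shear: A_b = π·24²/4 = 452.4 mm²; R_n = 579 × 452.4 × 4 × 2 / 1000 = 2095 kN → 0.75 × 2095 = 1570 kN.
Bearing (1.2 l_c t F_u ≤ 2.4 d t F_u): upper limit = 2.4·24·5·410 / 1000 = 118.1 kN.
  Edge l_c = 35 − 27/2 = 21.5 → r_n = 52.89 kN; interior l_c = 80 − 27 = 53 → r_n = 118.1 kN.
  R_n,bearing = 1·52.89 + 3·118.1 = 407.1 kN → 0.75 × 407.1 = 305 kN.
Bearing governs: 305 kN.

305 kN (bearing governs)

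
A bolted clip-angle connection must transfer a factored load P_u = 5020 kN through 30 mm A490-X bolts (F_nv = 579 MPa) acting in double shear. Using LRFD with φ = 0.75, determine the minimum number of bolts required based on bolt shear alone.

A_b = π·30²/4 = 706.9 mm².
Per-bolt design strength φR_n = 0.75 × 579 × 706.9 × 2 / 1000 = 613.9 kN.
n ≥ 5020 / 613.9 = 8.177 → use 9 bolts.

9 bolts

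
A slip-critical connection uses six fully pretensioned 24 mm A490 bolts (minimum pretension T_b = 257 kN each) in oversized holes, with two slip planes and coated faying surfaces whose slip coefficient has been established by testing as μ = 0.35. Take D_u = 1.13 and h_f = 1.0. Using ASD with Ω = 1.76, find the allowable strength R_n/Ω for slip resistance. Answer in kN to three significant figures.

693 kN

R_n = μ · D_u · h_f · T_b · n_s · n_b = 0.35 × 1.13 × 1.0 × 257 × 2 × 6 = 1220 kN.
Allowable strength R_n/Ω = 1220 / 1.76 = 693 kN.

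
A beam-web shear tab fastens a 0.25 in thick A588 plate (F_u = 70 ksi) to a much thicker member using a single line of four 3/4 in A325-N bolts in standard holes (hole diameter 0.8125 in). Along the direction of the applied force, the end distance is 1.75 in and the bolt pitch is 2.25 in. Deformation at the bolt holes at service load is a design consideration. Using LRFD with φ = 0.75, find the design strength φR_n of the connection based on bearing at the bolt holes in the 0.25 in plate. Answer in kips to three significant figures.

89.1 kips

Per bolt r_n = 1.2 l_c t F_u ≤ 2.4 d t F_u; upper limit = 2.4 × 0.75 × 0.25 × 70 = 31.5 kips.
Edge bolt: l_c = 1.75 − 0.8125/2 = 1.344 in → 1.2 × 1.344 × 0.25 × 70 = 28.22 → r_n = 28.22 kips.
Interior bolts: l_c = 2.25 − 0.8125 = 1.438 in → 1.2 × 1.438 × 0.25 × 70 = 30.19 → r_n = 30.19 kips.
R_n = 1 × 28.22 + 3 × 30.19 = 118.8 kips.
Design strength φR_n = 0.75 × 118.8 = 89.1 kips.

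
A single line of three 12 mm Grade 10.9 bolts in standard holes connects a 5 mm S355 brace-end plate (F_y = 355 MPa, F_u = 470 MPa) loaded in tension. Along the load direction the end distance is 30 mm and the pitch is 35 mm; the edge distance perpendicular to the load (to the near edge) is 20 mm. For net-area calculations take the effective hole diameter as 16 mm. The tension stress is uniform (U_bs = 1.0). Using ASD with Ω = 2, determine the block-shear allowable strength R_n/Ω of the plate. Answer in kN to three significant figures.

Shear plane L_v = 30 + 2·35 = 100 mm; A_gv = 100 × 5 = 500 mm².
A_nv = (100 − 2.5·16) × 5 = 300 mm².
A_nt = (20 − 0.5·16) × 5 = 60 mm².
0.6 F_u A_nv = 84.6 kN; 0.6 F_y A_gv = 106.5 kN → shear rupture governs the shear term.
R_n = 84.6 + 1.0 × 470 × 60 / 1000 = 112.8 kN.
Allowable strength R_n/Ω = 112.8 / 2 = 56.4 kN.

56.4 kN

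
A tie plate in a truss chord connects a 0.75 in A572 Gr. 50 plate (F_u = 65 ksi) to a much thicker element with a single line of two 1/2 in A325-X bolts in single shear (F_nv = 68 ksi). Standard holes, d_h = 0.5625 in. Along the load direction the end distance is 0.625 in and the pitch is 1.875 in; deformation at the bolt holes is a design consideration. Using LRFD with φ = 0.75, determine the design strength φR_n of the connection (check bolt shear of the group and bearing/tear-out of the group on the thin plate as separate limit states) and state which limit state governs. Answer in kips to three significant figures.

20 kips (bolt shear governs)

Bolt shear: A_b = π·0.5²/4 = 0.1963 in²; R_n = 68 × 0.1963 × 2 × 1 = 26.7 kips → 0.75 × 26.7 = 20 kips.
Bearing (1.2 l_c t F_u ≤ 2.4 d t F_u): upper limit = 2.4·0.5·0.75·65 = 58.5 kips.
  Edge l_c = 0.625 − 0.5625/2 = 0.3438 → r_n = 20.11 kips; interior l_c = 1.875 − 0.5625 = 1.312 → r_n = 58.5 kips.
  R_n,bearing = 1·20.11 + 1·58.5 = 78.61 kips → 0.75 × 78.61 = 59 kips.
Bolt shear governs: 20 kips.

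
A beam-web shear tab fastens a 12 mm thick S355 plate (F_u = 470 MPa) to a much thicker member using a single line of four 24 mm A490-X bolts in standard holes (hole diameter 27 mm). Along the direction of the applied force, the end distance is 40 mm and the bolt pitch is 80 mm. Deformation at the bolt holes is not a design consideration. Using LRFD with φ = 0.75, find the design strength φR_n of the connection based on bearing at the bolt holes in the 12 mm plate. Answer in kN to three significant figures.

Per bolt r_n = 1.5 l_c t F_u ≤ 3.0 d t F_u; upper limit = 3.0 × 24 × 12 × 470 / 1000 = 406.1 kN.
Edge bolt: l_c = 40 − 27/2 = 26.5 mm → 1.5 × 26.5 × 12 × 470 / 1000 = 224.2 → r_n = 224.2 kN.
Interior bolts: l_c = 80 − 27 = 53 mm → 1.5 × 53 × 12 × 470 / 1000 = 448.4 → r_n = 406.1 kN.
R_n = 1 × 224.2 + 3 × 406.1 = 1442 kN.
Design strength φR_n = 0.75 × 1442 = 1080 kN.

1080 kN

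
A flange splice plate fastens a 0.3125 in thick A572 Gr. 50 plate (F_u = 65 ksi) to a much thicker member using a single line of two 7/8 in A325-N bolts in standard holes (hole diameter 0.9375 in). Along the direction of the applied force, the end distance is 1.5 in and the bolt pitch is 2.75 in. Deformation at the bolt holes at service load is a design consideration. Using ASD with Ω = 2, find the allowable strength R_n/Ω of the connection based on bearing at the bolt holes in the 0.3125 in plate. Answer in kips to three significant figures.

33.9 kips

Per bolt r_n = 1.2 l_c t F_u ≤ 2.4 d t F_u; upper limit = 2.4 × 0.875 × 0.3125 × 65 = 42.66 kips.
Edge bolt: l_c = 1.5 − 0.9375/2 = 1.031 in → 1.2 × 1.031 × 0.3125 × 65 = 25.14 → r_n = 25.14 kips.
Interior bolts: l_c = 2.75 − 0.9375 = 1.812 in → 1.2 × 1.812 × 0.3125 × 65 = 44.18 → r_n = 42.66 kips.
R_n = 1 × 25.14 + 1 × 42.66 = 67.79 kips.
Allowable strength R_n/Ω = 67.79 / 2 = 33.9 kips.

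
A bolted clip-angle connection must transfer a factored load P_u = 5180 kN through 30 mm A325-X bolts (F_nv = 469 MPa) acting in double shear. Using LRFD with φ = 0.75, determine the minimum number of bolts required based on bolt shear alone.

11 bolts

A_b = π·30²/4 = 706.9 mm².
Per-bolt design strength φR_n = 0.75 × 469 × 706.9 × 2 / 1000 = 497.3 kN.
n ≥ 5180 / 497.3 = 10.42 → use 11 bolts.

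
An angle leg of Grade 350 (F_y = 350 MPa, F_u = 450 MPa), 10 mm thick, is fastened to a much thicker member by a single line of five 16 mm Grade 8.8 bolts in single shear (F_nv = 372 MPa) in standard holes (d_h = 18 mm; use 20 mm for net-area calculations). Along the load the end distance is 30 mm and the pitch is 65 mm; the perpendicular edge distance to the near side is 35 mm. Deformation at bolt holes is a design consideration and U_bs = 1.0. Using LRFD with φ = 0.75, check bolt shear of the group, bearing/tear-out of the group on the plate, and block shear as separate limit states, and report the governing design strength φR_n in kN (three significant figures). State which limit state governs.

Bolt shear: A_b = π·16²/4 = 201.1 mm²; R_n = 372 × 201.1 × 5 × 1 / 1000 = 374 kN → 0.75 × 374 = 280 kN.
Bearing: edge l_c = 21, r_n = 113.4 kN; interior l_c = 47, r_n = 172.8 kN; R_n = 113.4 + 4·172.8 = 804.6 kN → 603 kN.
Block shear: A_gv = 2900, A_nv = 2000, A_nt = 250 mm²; R_n = min(0.6F_uA_nv, 0.6F_yA_gv) + U_bs·F_u·A_nt = 652.5 kN → 489 kN.
Bolt shear governs: 280 kN.

280 kN (bolt shear governs)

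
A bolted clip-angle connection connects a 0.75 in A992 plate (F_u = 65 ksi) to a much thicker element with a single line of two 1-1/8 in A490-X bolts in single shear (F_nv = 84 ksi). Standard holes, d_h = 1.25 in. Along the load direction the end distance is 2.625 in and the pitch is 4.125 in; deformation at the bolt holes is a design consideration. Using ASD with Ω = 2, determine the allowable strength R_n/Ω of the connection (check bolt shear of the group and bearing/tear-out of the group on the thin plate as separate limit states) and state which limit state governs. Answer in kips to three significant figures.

Bolt shear: A_b = π·1.125²/4 = 0.994 in²; R_n = 84 × 0.994 × 2 × 1 = 167 kips → 167 / 2 = 83.5 kips.
Bearing (1.2 l_c t F_u ≤ 2.4 d t F_u): upper limit = 2.4·1.125·0.75·65 = 131.6 kips.
  Edge l_c = 2.625 − 1.25/2 = 2 → r_n = 117 kips; interior l_c = 4.125 − 1.25 = 2.875 → r_n = 131.6 kips.
  R_n,bearing = 1·117 + 1·131.6 = 248.6 kips → 248.6 / 2 = 124 kips.
Bolt shear governs: 83.5 kips.

83.5 kips (bolt shear governs)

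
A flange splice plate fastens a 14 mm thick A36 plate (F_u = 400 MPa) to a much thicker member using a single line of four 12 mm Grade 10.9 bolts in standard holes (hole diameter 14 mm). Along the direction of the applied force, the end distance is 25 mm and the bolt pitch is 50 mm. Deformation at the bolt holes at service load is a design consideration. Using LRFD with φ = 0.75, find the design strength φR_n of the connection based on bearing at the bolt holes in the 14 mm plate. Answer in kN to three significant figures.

Per bolt r_n = 1.2 l_c t F_u ≤ 2.4 d t F_u; upper limit = 2.4 × 12 × 14 × 400 / 1000 = 161.3 kN.
Edge bolt: l_c = 25 − 14/2 = 18 mm → 1.2 × 18 × 14 × 400 / 1000 = 121 → r_n = 121 kN.
Interior bolts: l_c = 50 − 14 = 36 mm → 1.2 × 36 × 14 × 400 / 1000 = 241.9 → r_n = 161.3 kN.
R_n = 1 × 121 + 3 × 161.3 = 604.8 kN.
Design strength φR_n = 0.75 × 604.8 = 454 kN.

454 kN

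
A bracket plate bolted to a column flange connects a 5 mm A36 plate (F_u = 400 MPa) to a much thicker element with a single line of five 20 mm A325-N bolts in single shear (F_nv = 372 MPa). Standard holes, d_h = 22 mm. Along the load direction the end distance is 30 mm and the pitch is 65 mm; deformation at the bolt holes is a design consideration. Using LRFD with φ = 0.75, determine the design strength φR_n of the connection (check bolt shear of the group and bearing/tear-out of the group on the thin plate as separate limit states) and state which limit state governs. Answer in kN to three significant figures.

322 kN (bearing governs)

Bolt shear: A_b = π·20²/4 = 314.2 mm²; R_n = 372 × 314.2 × 5 × 1 / 1000 = 584.3 kN → 0.75 × 584.3 = 438 kN.
Bearing (1.2 l_c t F_u ≤ 2.4 d t F_u): upper limit = 2.4·20·5·400 / 1000 = 96 kN.
  Edge l_c = 30 − 22/2 = 19 → r_n = 45.6 kN; interior l_c = 65 − 22 = 43 → r_n = 96 kN.
  R_n,bearing = 1·45.6 + 4·96 = 429.6 kN → 0.75 × 429.6 = 322 kN.
Bearing governs: 322 kN.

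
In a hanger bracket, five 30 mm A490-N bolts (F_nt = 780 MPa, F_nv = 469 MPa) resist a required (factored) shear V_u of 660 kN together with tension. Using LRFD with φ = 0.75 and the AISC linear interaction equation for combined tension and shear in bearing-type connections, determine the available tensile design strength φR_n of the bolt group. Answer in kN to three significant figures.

1590 kN

A_b = π·30²/4 = 706.9 mm²; f_rv = 660 × 1000 / (5 × 706.9) = 186.7 MPa.
F'_nt = 1.3 F_nt − (F_nt / φF_nv) f_rv = 1.3·780 − (780/(0.75·469))·186.7 = 599.9 MPa, capped at F_nt → F'_nt = 599.9 MPa.
R_n = F'_nt · A_b · n = 599.9 × 706.9 × 5 / 1000 = 2120 kN.
Design strength φR_n = 0.75 × 2120 = 1590 kN.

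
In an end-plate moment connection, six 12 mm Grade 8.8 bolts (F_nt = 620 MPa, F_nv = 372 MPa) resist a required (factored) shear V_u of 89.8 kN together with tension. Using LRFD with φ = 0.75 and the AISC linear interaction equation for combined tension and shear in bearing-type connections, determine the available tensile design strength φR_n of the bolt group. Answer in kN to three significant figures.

A_b = π·12²/4 = 113.1 mm²; f_rv = 89.8 × 1000 / (6 × 113.1) = 132.3 MPa.
F'_nt = 1.3 F_nt − (F_nt / φF_nv) f_rv = 1.3·620 − (620/(0.75·372))·132.3 = 511.9 MPa, capped at F_nt → F'_nt = 511.9 MPa.
R_n = F'_nt · A_b · n = 511.9 × 113.1 × 6 / 1000 = 347.4 kN.
Design strength φR_n = 0.75 × 347.4 = 261 kN.

261 kN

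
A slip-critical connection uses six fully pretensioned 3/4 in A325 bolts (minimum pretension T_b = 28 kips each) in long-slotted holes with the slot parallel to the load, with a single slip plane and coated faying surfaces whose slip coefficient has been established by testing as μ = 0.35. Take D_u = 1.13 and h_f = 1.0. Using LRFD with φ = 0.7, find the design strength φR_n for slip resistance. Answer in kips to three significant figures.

R_n = μ · D_u · h_f · T_b · n_s · n_b = 0.35 × 1.13 × 1.0 × 28 × 1 × 6 = 66.44 kips.
Design strength φR_n = 0.7 × 66.44 = 46.5 kips.

46.5 kips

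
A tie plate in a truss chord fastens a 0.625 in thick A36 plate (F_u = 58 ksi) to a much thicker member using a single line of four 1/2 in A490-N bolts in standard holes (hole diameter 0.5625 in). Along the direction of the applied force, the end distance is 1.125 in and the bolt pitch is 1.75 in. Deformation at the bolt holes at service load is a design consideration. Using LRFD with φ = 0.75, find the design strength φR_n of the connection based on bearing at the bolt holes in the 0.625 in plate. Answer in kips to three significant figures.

Per bolt r_n = 1.2 l_c t F_u ≤ 2.4 d t F_u; upper limit = 2.4 × 0.5 × 0.625 × 58 = 43.5 kips.
Edge bolt: l_c = 1.125 − 0.5625/2 = 0.8438 in → 1.2 × 0.8438 × 0.625 × 58 = 36.7 → r_n = 36.7 kips.
Interior bolts: l_c = 1.75 − 0.5625 = 1.188 in → 1.2 × 1.188 × 0.625 × 58 = 51.66 → r_n = 43.5 kips.
R_n = 1 × 36.7 + 3 × 43.5 = 167.2 kips.
Design strength φR_n = 0.75 × 167.2 = 125 kips.

125 kips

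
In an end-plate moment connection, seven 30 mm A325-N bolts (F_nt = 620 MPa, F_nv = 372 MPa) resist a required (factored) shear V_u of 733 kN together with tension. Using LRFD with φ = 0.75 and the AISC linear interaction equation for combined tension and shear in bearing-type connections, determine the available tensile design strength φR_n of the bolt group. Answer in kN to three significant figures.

A_b = π·30²/4 = 706.9 mm²; f_rv = 733 × 1000 / (7 × 706.9) = 148.1 MPa.
F'_nt = 1.3 F_nt − (F_nt / φF_nv) f_rv = 1.3·620 − (620/(0.75·372))·148.1 = 476.8 MPa, capped at F_nt → F'_nt = 476.8 MPa.
R_n = F'_nt · A_b · n = 476.8 × 706.9 × 7 / 1000 = 2359 kN.
Design strength φR_n = 0.75 × 2359 = 1770 kN.

1770 kN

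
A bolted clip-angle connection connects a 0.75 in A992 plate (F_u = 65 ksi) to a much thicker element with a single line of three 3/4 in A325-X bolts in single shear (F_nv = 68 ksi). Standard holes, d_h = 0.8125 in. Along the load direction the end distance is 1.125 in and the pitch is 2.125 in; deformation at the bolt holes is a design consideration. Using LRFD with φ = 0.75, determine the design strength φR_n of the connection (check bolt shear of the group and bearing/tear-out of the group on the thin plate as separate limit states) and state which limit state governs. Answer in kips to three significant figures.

Bolt shear: A_b = π·0.75²/4 = 0.4418 in²; R_n = 68 × 0.4418 × 3 × 1 = 90.12 kips → 0.75 × 90.12 = 67.6 kips.
Bearing (1.2 l_c t F_u ≤ 2.4 d t F_u): upper limit = 2.4·0.75·0.75·65 = 87.75 kips.
  Edge l_c = 1.125 − 0.8125/2 = 0.7188 → r_n = 42.05 kips; interior l_c = 2.125 − 0.8125 = 1.312 → r_n = 76.78 kips.
  R_n,bearing = 1·42.05 + 2·76.78 = 195.6 kips → 0.75 × 195.6 = 147 kips.
Bolt shear governs: 67.6 kips.

67.6 kips (bolt shear governs)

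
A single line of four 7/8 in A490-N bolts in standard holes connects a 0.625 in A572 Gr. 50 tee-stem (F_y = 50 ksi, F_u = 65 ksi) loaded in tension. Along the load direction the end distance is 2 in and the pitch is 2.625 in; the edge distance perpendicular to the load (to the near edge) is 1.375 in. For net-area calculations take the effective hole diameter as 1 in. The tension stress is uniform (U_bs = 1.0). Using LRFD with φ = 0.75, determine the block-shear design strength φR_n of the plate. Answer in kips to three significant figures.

Shear plane L_v = 2 + 3·2.625 = 9.875 in; A_gv = 9.875 × 0.625 = 6.172 in².
A_nv = (9.875 − 3.5·1) × 0.625 = 3.984 in².
A_nt = (1.375 − 0.5·1) × 0.625 = 0.5469 in².
0.6 F_u A_nv = 155.4 kips; 0.6 F_y A_gv = 185.2 kips → shear rupture governs the shear term.
R_n = 155.4 + 1.0 × 65 × 0.5469 = 190.9 kips.
Design strength φR_n = 0.75 × 190.9 = 143 kips.

143 kips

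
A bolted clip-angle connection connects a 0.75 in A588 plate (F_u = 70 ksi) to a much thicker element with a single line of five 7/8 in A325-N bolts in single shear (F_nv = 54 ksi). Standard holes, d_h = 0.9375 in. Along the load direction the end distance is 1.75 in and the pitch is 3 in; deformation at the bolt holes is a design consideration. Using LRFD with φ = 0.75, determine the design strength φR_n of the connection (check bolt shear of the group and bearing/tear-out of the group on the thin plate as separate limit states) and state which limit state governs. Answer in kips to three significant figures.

122 kips (bolt shear governs)

Bolt shear: A_b = π·0.875²/4 = 0.6013 in²; R_n = 54 × 0.6013 × 5 × 1 = 162.4 kips → 0.75 × 162.4 = 122 kips.
Bearing (1.2 l_c t F_u ≤ 2.4 d t F_u): upper limit = 2.4·0.875·0.75·70 = 110.3 kips.
  Edge l_c = 1.75 − 0.9375/2 = 1.281 → r_n = 80.72 kips; interior l_c = 3 − 0.9375 = 2.062 → r_n = 110.3 kips.
  R_n,bearing = 1·80.72 + 4·110.3 = 521.7 kips → 0.75 × 521.7 = 391 kips.
Bolt shear governs: 122 kips.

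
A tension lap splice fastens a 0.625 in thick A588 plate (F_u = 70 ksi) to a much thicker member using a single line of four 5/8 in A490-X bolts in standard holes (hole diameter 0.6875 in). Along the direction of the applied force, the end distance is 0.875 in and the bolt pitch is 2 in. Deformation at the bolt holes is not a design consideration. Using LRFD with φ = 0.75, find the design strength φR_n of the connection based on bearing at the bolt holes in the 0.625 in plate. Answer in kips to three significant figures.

211 kips

Per bolt r_n = 1.5 l_c t F_u ≤ 3.0 d t F_u; upper limit = 3.0 × 0.625 × 0.625 × 70 = 82.03 kips.
Edge bolt: l_c = 0.875 − 0.6875/2 = 0.5312 in → 1.5 × 0.5312 × 0.625 × 70 = 34.86 → r_n = 34.86 kips.
Interior bolts: l_c = 2 − 0.6875 = 1.312 in → 1.5 × 1.312 × 0.625 × 70 = 86.13 → r_n = 82.03 kips.
R_n = 1 × 34.86 + 3 × 82.03 = 281 kips.
Design strength φR_n = 0.75 × 281 = 211 kips.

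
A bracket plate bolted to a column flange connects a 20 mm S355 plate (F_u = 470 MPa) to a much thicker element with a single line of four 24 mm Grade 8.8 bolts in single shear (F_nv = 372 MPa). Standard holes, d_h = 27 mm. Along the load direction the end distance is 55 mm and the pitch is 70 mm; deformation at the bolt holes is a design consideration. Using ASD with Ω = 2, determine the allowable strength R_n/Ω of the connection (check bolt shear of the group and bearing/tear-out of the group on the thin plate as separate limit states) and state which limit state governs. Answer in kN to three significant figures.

337 kN (bolt shear governs)

Bolt shear: A_b = π·24²/4 = 452.4 mm²; R_n = 372 × 452.4 × 4 × 1 / 1000 = 673.2 kN → 673.2 / 2 = 337 kN.
Bearing (1.2 l_c t F_u ≤ 2.4 d t F_u): upper limit = 2.4·24·20·470 / 1000 = 541.4 kN.
  Edge l_c = 55 − 27/2 = 41.5 → r_n = 468.1 kN; interior l_c = 70 − 27 = 43 → r_n = 485 kN.
  R_n,bearing = 1·468.1 + 3·485 = 1923 kN → 1923 / 2 = 962 kN.
Bolt shear governs: 337 kN.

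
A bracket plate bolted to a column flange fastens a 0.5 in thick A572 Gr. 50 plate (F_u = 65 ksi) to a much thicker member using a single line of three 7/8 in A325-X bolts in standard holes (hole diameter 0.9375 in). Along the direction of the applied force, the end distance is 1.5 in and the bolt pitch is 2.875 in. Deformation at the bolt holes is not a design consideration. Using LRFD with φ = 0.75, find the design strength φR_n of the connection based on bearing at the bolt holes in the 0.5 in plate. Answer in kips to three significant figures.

Per bolt r_n = 1.5 l_c t F_u ≤ 3.0 d t F_u; upper limit = 3.0 × 0.875 × 0.5 × 65 = 85.31 kips.
Edge bolt: l_c = 1.5 − 0.9375/2 = 1.031 in → 1.5 × 1.031 × 0.5 × 65 = 50.27 → r_n = 50.27 kips.
Interior bolts: l_c = 2.875 − 0.9375 = 1.938 in → 1.5 × 1.938 × 0.5 × 65 = 94.45 → r_n = 85.31 kips.
R_n = 1 × 50.27 + 2 × 85.31 = 220.9 kips.
Design strength φR_n = 0.75 × 220.9 = 166 kips.

166 kips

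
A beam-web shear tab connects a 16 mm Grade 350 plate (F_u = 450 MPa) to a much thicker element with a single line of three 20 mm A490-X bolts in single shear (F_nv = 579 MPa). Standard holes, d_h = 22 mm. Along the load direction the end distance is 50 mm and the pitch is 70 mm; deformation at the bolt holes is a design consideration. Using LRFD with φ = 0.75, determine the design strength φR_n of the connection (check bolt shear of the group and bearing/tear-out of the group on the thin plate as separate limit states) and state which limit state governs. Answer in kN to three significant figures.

409 kN (bolt shear governs)

Bolt shear: A_b = π·20²/4 = 314.2 mm²; R_n = 579 × 314.2 × 3 × 1 / 1000 = 545.7 kN → 0.75 × 545.7 = 409 kN.
Bearing (1.2 l_c t F_u ≤ 2.4 d t F_u): upper limit = 2.4·20·16·450 / 1000 = 345.6 kN.
  Edge l_c = 50 − 22/2 = 39 → r_n = 337 kN; interior l_c = 70 − 22 = 48 → r_n = 345.6 kN.
  R_n,bearing = 1·337 + 2·345.6 = 1028 kN → 0.75 × 1028 = 771 kN.
Bolt shear governs: 409 kN.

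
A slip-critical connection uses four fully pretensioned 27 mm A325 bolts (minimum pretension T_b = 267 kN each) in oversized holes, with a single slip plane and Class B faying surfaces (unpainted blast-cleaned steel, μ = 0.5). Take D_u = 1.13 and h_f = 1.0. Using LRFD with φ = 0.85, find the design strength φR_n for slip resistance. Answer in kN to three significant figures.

513 kN

R_n = μ · D_u · h_f · T_b · n_s · n_b = 0.5 × 1.13 × 1.0 × 267 × 1 × 4 = 603.4 kN.
Design strength φR_n = 0.85 × 603.4 = 513 kN.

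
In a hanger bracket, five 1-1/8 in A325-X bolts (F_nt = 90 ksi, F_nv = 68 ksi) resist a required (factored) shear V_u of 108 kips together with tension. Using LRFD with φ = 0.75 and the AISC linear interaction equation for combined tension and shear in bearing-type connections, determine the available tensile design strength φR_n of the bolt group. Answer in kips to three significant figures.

A_b = π·1.125²/4 = 0.994 in²; f_rv = 108 / (5 × 0.994) = 21.73 ksi.
F'_nt = 1.3 F_nt − (F_nt / φF_nv) f_rv = 1.3·90 − (90/(0.75·68))·21.73 = 78.65 ksi, capped at F_nt → F'_nt = 78.65 ksi.
R_n = F'_nt · A_b · n = 78.65 × 0.994 × 5 = 390.9 kips.
Design strength φR_n = 0.75 × 390.9 = 293 kips.

293 kips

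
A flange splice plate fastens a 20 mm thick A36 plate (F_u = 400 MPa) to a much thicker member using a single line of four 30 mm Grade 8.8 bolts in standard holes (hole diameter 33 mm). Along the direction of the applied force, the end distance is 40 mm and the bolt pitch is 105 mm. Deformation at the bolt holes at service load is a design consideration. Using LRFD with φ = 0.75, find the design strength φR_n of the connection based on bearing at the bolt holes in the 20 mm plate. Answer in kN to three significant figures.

1470 kN

Per bolt r_n = 1.2 l_c t F_u ≤ 2.4 d t F_u; upper limit = 2.4 × 30 × 20 × 400 / 1000 = 576 kN.
Edge bolt: l_c = 40 − 33/2 = 23.5 mm → 1.2 × 23.5 × 20 × 400 / 1000 = 225.6 → r_n = 225.6 kN.
Interior bolts: l_c = 105 − 33 = 72 mm → 1.2 × 72 × 20 × 400 / 1000 = 691.2 → r_n = 576 kN.
R_n = 1 × 225.6 + 3 × 576 = 1954 kN.
Design strength φR_n = 0.75 × 1954 = 1470 kN.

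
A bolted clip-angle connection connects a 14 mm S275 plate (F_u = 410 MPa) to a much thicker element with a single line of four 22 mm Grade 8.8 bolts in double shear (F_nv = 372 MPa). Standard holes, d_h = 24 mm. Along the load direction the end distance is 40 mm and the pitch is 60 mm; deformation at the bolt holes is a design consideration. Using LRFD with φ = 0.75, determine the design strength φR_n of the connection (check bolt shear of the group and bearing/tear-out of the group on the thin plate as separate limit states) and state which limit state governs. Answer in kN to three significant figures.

703 kN (bearing governs)

Bolt shear: A_b = π·22²/4 = 380.1 mm²; R_n = 372 × 380.1 × 4 × 2 / 1000 = 1131 kN → 0.75 × 1131 = 848 kN.
Bearing (1.2 l_c t F_u ≤ 2.4 d t F_u): upper limit = 2.4·22·14·410 / 1000 = 303.1 kN.
  Edge l_c = 40 − 24/2 = 28 → r_n = 192.9 kN; interior l_c = 60 − 24 = 36 → r_n = 248 kN.
  R_n,bearing = 1·192.9 + 3·248 = 936.8 kN → 0.75 × 936.8 = 703 kN.
Bearing governs: 703 kN.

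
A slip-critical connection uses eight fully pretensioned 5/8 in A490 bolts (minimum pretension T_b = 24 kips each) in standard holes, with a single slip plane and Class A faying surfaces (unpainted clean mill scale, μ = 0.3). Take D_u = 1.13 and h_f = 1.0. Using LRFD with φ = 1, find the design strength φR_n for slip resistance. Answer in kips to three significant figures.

R_n = μ · D_u · h_f · T_b · n_s · n_b = 0.3 × 1.13 × 1.0 × 24 × 1 × 8 = 65.09 kips.
Design strength φR_n = 1 × 65.09 = 65.1 kips.

65.1 kips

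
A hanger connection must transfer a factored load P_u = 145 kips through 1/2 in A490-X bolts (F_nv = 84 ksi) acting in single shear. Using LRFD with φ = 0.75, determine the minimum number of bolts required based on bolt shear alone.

12 bolts

A_b = π·0.5²/4 = 0.1963 in².
Per-bolt design strength φR_n = 0.75 × 84 × 0.1963 × 1 = 12.37 kips.
n ≥ 145 / 12.37 = 11.72 → use 12 bolts.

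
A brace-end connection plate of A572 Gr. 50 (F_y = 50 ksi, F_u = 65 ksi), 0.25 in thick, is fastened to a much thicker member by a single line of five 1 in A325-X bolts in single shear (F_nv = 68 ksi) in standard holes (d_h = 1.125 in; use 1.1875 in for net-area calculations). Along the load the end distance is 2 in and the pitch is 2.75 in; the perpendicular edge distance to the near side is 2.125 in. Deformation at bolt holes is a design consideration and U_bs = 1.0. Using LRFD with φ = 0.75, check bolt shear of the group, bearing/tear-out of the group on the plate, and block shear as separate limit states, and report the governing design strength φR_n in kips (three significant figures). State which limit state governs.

Bolt shear: A_b = π·1²/4 = 0.7854 in²; R_n = 68 × 0.7854 × 5 × 1 = 267 kips → 0.75 × 267 = 200 kips.
Bearing: edge l_c = 1.438, r_n = 28.03 kips; interior l_c = 1.625, r_n = 31.69 kips; R_n = 28.03 + 4·31.69 = 154.8 kips → 116 kips.
Block shear: A_gv = 3.25, A_nv = 1.914, A_nt = 0.3828 in²; R_n = min(0.6F_uA_nv, 0.6F_yA_gv) + U_bs·F_u·A_nt = 99.53 kips → 74.6 kips.
Block shear governs: 74.6 kips.

74.6 kips (block shear governs)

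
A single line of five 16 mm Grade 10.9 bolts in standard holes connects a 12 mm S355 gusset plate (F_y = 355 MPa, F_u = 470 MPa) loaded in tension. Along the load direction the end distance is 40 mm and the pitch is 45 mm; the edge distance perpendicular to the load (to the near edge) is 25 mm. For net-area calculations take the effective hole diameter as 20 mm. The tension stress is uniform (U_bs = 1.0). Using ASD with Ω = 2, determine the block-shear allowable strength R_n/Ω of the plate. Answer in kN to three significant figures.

Shear plane L_v = 40 + 4·45 = 220 mm; A_gv = 220 × 12 = 2640 mm².
A_nv = (220 − 4.5·20) × 12 = 1560 mm².
A_nt = (25 − 0.5·20) × 12 = 180 mm².
0.6 F_u A_nv = 439.9 kN; 0.6 F_y A_gv = 562.3 kN → shear rupture governs the shear term.
R_n = 439.9 + 1.0 × 470 × 180 / 1000 = 524.5 kN.
Allowable strength R_n/Ω = 524.5 / 2 = 262 kN.

262 kN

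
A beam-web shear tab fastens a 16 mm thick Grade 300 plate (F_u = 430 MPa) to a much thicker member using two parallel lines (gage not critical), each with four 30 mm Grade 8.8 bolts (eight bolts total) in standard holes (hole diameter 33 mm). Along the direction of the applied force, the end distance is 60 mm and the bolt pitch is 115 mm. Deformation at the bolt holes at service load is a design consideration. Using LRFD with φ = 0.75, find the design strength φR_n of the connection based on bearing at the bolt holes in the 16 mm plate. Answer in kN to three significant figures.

Per bolt r_n = 1.2 l_c t F_u ≤ 2.4 d t F_u; upper limit = 2.4 × 30 × 16 × 430 / 1000 = 495.4 kN.
Edge bolt: l_c = 60 − 33/2 = 43.5 mm → 1.2 × 43.5 × 16 × 430 / 1000 = 359.1 → r_n = 359.1 kN.
Interior bolts: l_c = 115 − 33 = 82 mm → 1.2 × 82 × 16 × 430 / 1000 = 677 → r_n = 495.4 kN.
R_n = 2 × 359.1 + 6 × 495.4 = 3690 kN.
Design strength φR_n = 0.75 × 3690 = 2770 kN.

2770 kN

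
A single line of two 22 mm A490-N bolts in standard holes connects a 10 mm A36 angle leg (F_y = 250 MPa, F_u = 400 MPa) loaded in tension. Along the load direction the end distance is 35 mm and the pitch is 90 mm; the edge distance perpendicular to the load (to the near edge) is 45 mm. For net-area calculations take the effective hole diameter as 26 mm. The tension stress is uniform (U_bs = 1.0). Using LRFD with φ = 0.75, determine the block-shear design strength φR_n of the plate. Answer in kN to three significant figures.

Shear plane L_v = 35 + 1·90 = 125 mm; A_gv = 125 × 10 = 1250 mm².
A_nv = (125 − 1.5·26) × 10 = 860 mm².
A_nt = (45 − 0.5·26) × 10 = 320 mm².
0.6 F_u A_nv = 206.4 kN; 0.6 F_y A_gv = 187.5 kN → shear yielding governs the shear term.
R_n = 187.5 + 1.0 × 400 × 320 / 1000 = 315.5 kN.
Design strength φR_n = 0.75 × 315.5 = 237 kN.

237 kN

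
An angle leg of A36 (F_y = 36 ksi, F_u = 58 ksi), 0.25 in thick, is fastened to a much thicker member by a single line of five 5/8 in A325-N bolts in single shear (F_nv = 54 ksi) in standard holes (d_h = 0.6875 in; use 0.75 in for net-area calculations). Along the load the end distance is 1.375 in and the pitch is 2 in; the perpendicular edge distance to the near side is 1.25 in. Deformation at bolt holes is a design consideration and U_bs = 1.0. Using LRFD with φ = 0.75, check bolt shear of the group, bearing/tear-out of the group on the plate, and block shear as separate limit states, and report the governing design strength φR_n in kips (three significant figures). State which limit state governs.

47.5 kips (block shear governs)

Bolt shear: A_b = π·0.625²/4 = 0.3068 in²; R_n = 54 × 0.3068 × 5 × 1 = 82.83 kips → 0.75 × 82.83 = 62.1 kips.
Bearing: edge l_c = 1.031, r_n = 17.94 kips; interior l_c = 1.312, r_n = 21.75 kips; R_n = 17.94 + 4·21.75 = 104.9 kips → 78.7 kips.
Block shear: A_gv = 2.344, A_nv = 1.5, A_nt = 0.2188 in²; R_n = min(0.6F_uA_nv, 0.6F_yA_gv) + U_bs·F_u·A_nt = 63.31 kips → 47.5 kips.
Block shear governs: 47.5 kips.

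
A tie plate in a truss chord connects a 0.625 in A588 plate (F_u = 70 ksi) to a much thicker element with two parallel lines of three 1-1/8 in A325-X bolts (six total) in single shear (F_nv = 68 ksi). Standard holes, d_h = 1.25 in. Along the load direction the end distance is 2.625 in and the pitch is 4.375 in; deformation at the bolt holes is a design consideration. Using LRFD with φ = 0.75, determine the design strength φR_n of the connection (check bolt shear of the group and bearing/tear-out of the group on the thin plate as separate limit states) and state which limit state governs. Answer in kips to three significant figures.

304 kips (bolt shear governs)

Bolt shear: A_b = π·1.125²/4 = 0.994 in²; R_n = 68 × 0.994 × 6 × 1 = 405.6 kips → 0.75 × 405.6 = 304 kips.
Bearing (1.2 l_c t F_u ≤ 2.4 d t F_u): upper limit = 2.4·1.125·0.625·70 = 118.1 kips.
  Edge l_c = 2.625 − 1.25/2 = 2 → r_n = 105 kips; interior l_c = 4.375 − 1.25 = 3.125 → r_n = 118.1 kips.
  R_n,bearing = 2·105 + 4·118.1 = 682.5 kips → 0.75 × 682.5 = 512 kips.
Bolt shear governs: 304 kips.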